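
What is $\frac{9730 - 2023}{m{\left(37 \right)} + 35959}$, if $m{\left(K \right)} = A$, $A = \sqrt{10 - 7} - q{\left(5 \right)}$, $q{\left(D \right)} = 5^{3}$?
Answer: $\frac{276172638}{1284075553} - \frac{7707 \sqrt{3}}{1284075553} \approx 0.21506$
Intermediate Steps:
$q{\left(D \right)} = 125$
$A = -125 + \sqrt{3}$ ($A = \sqrt{10 - 7} - 125 = \sqrt{3} - 125 = -125 + \sqrt{3} \approx -123.27$)
$m{\left(K \right)} = -125 + \sqrt{3}$
$\frac{9730 - 2023}{m{\left(37 \right)} + 35959} = \frac{9730 - 2023}{\left(-125 + \sqrt{3}\right) + 35959} = \frac{9730 - 2023}{35834 + \sqrt{3}} = \frac{7707}{35834 + \sqrt{3}}$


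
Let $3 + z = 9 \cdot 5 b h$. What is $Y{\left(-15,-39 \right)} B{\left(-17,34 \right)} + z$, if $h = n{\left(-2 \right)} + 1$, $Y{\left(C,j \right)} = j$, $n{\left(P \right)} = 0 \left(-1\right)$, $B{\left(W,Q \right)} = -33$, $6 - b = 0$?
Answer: $1554$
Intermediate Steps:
$b = 6$ ($b = 6 - 0 = 6 + 0 = 6$)
$n{\left(P \right)} = 0$
$h = 1$ ($h = 0 + 1 = 1$)
$z = 267$ ($z = -3 + 9 \cdot 5 \cdot 6 \cdot 1 = -3 + 9 \cdot 30 \cdot 1 = -3 + 270 \cdot 1 = -3 + 270 = 267$)
$Y{\left(-15,-39 \right)} B{\left(-17,34 \right)} + z = \left(-39\right) \left(-33\right) + 267 = 1287 + 267 = 1554$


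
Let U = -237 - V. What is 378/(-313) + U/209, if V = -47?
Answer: -7288/3443 ≈ -2.1168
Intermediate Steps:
U = -190 (U = -237 - 1*(-47) = -237 + 47 = -190)
378/(-313) + U/209 = 378/(-313) - 190/209 = 378*(-1/313) - 190*1/209 = -378/313 - 10/11 = -7288/3443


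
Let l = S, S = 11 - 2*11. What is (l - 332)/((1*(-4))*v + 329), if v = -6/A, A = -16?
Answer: -686/655 ≈ -1.0473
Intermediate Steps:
S = -11 (S = 11 - 22 = -11)
v = 3/8 (v = -6/(-16) = -6*(-1/16) = 3/8 ≈ 0.37500)
l = -11
(l - 332)/((1*(-4))*v + 329) = (-11 - 332)/((1*(-4))*(3/8) + 329) = -343/(-4*3/8 + 329) = -343/(-3/2 + 329) = -343/655/2 = -343*2/655 = -686/655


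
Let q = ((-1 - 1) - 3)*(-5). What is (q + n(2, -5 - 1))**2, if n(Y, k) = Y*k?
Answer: 169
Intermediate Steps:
q = 25 (q = (-2 - 3)*(-5) = -5*(-5) = 25)
(q + n(2, -5 - 1))**2 = (25 + 2*(-5 - 1))**2 = (25 + 2*(-6))**2 = (25 - 12)**2 = 13**2 = 169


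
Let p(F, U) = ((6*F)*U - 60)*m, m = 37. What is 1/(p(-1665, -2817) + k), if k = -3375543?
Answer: 1/1037869947 ≈ 9.6351e-10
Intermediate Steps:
p(F, U) = -2220 + 222*F*U (p(F, U) = ((6*F)*U - 60)*37 = (6*F*U - 60)*37 = (-60 + 6*F*U)*37 = -2220 + 222*F*U)
1/(p(-1665, -2817) + k) = 1/((-2220 + 222*(-1665)*(-2817)) - 3375543) = 1/((-2220 + 1041247710) - 3375543) = 1/(1041245490 - 3375543) = 1/1037869947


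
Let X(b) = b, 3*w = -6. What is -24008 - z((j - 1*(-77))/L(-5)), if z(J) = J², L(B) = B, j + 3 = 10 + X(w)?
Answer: -606924/25 ≈ -24277.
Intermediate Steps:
w = -2 (w = (⅓)*(-6) = -2)
j = 5 (j = -3 + (10 - 2) = -3 + 8 = 5)
-24008 - z((j - 1*(-77))/L(-5)) = -24008 - ((5 - 1*(-77))/(-5))² = -24008 - ((5 + 77)*(-⅕))² = -24008 - (82*(-⅕))² = -24008 - (-82/5)² = -24008 - 1*6724/25 = -24008 - 6724/25 = -606924/25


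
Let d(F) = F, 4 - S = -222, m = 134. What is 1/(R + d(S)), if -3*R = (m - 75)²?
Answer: -3/2803 ≈ -0.0010703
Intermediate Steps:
S = 226 (S = 4 - 1*(-222) = 4 + 222 = 226)
R = -3481/3 (R = -(134 - 75)²/3 = -⅓*59² = -⅓*3481 = -3481/3 ≈ -1160.3)
1/(R + d(S)) = 1/(-3481/3 + 226) = 1/(-2803/3) = -3/2803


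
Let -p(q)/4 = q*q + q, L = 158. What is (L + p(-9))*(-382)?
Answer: 49660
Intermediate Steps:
p(q) = -4*q - 4*q² (p(q) = -4*(q*q + q) = -4*(q² + q) = -4*(q + q²) = -4*q - 4*q²)
(L + p(-9))*(-382) = (158 - 4*(-9)*(1 - 9))*(-382) = (158 - 4*(-9)*(-8))*(-382) = (158 - 288)*(-382) = -130*(-382) = 49660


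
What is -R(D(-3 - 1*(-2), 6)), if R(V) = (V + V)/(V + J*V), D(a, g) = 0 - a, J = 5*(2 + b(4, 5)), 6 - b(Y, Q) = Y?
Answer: -2/21 ≈ -0.095238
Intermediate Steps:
b(Y, Q) = 6 - Y
J = 20 (J = 5*(2 + (6 - 1*4)) = 5*(2 + (6 - 4)) = 5*(2 + 2) = 5*4 = 20)
D(a, g) = -a
R(V) = 2/21 (R(V) = (V + V)/(V + 20*V) = (2*V)/((21*V)) = (2*V)*(1/(21*V)) = 2/21)
-R(D(-3 - 1*(-2), 6)) = -1*2/21 = -2/21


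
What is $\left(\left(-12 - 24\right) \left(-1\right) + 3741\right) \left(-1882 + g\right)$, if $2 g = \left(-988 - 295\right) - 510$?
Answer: $- \frac{20988789}{2} \approx -1.0494 \cdot 10^{7}$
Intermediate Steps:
$g = - \frac{1793}{2}$ ($g = \frac{\left(-988 - 295\right) - 510}{2} = \frac{-1283 - 510}{2} = \frac{1}{2} \left(-1793\right) = - \frac{1793}{2} \approx -896.5$)
$\left(\left(-12 - 24\right) \left(-1\right) + 3741\right) \left(-1882 + g\right) = \left(\left(-12 - 24\right) \left(-1\right) + 3741\right) \left(-1882 - \frac{1793}{2}\right) = \left(\left(-36\right) \left(-1\right) + 3741\right) \left(- \frac{5557}{2}\right) = \left(36 + 3741\right) \left(- \frac{5557}{2}\right) = 3777 \left(- \frac{5557}{2}\right) = - \frac{20988789}{2}$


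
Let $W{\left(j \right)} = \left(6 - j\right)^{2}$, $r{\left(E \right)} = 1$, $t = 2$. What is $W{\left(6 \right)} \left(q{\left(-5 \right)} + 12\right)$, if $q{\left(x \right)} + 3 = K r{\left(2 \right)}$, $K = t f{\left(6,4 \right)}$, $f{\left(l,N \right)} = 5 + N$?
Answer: $0$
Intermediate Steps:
$K = 18$ ($K = 2 \left(5 + 4\right) = 2 \cdot 9 = 18$)
$q{\left(x \right)} = 15$ ($q{\left(x \right)} = -3 + 18 \cdot 1 = -3 + 18 = 15$)
$W{\left(6 \right)} \left(q{\left(-5 \right)} + 12\right) = \left(-6 + 6\right)^{2} \left(15 + 12\right) = 0^{2} \cdot 27 = 0 \cdot 27 = 0$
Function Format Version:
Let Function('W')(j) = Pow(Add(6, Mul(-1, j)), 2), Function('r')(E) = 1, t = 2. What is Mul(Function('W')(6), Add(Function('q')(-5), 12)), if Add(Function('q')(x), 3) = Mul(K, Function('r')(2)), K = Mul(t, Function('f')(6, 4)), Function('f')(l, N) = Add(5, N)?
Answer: 0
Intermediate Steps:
K = 18 (K = Mul(2, Add(5, 4)) = Mul(2, 9) = 18)
Function('q')(x) = 15 (Function('q')(x) = Add(-3, Mul(18, 1)) = Add(-3, 18) = 15)
Mul(Function('W')(6), Add(Function('q')(-5), 12)) = Mul(Pow(Add(-6, 6), 2), Add(15, 12)) = Mul(Pow(0, 2), 27) = Mul(0, 27) = 0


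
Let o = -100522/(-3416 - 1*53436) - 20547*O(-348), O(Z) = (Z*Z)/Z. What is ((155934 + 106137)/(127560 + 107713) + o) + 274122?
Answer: 49653965169040943/6687870298 ≈ 7.4245e+6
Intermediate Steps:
O(Z) = Z (O(Z) = Z**2/Z = Z)
o = 203256069917/28426 (o = -100522/(-3416 - 1*53436) - 20547/(1/(-348)) = -100522/(-3416 - 53436) - 20547/(-1/348) = -100522/(-56852) - 20547*(-348) = -100522*(-1/56852) + 7150356 = 50261/28426 + 7150356 = 203256069917/28426 ≈ 7.1504e+6)
((155934 + 106137)/(127560 + 107713) + o) + 274122 = ((155934 + 106137)/(127560 + 107713) + 203256069917/28426) + 274122 = (262071/235273 + 203256069917/28426) + 274122 = 47820672787212587/6687870298 + 274122 = 49653965169040943/6687870298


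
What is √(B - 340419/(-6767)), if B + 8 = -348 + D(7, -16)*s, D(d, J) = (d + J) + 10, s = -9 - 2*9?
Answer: I*√15234831314/6767 ≈ 18.24*I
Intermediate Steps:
s = -27 (s = -9 - 18 = -27)
D(d, J) = 10 + J + d (D(d, J) = (J + d) + 10 = 10 + J + d)
B = -383 (B = -8 + (-348 + (10 - 16 + 7)*(-27)) = -8 + (-348 + 1*(-27)) = -8 + (-348 - 27) = -8 - 375 = -383)
√(B - 340419/(-6767)) = √(-383 - 340419/(-6767)) = √(-383 - 340419*(-1/6767)) = √(-383 + 340419/6767) = √(-2251342/6767) = I*√15234831314/6767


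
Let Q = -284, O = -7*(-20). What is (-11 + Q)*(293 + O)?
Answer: -127735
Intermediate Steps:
O = 140
(-11 + Q)*(293 + O) = (-11 - 284)*(293 + 140) = -295*433 = -127735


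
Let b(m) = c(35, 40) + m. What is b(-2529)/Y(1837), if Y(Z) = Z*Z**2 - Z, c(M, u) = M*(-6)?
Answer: -83/187850952 ≈ -4.4184e-7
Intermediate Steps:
c(M, u) = -6*M
Y(Z) = Z**3 - Z
b(m) = -210 + m (b(m) = -6*35 + m = -210 + m)
b(-2529)/Y(1837) = (-210 - 2529)/(1837**3 - 1*1837) = -2739/(6199083253 - 1837) = -2739/6199081416 = -2739*1/6199081416 = -83/187850952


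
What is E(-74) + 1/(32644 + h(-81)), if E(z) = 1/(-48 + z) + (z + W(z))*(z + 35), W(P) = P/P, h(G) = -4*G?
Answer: 5725437233/2011048 ≈ 2847.0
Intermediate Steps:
W(P) = 1
E(z) = 1/(-48 + z) + (1 + z)*(35 + z) (E(z) = 1/(-48 + z) + (z + 1)*(z + 35) = 1/(-48 + z) + (1 + z)*(35 + z))
E(-74) + 1/(32644 + h(-81)) = (-1679 + (-74)³ - 1693*(-74) - 12*(-74)²)/(-48 - 74) + 1/(32644 - 4*(-81)) = (-1679 - 405224 + 125282 - 12*5476)/(-122) + 1/(32644 + 324) = -(-1679 - 405224 + 125282 - 65712)/122 + 1/32968 = -1/122*(-347333) + 1/32968 = 347333/122 + 1/32968 = 5725437233/2011048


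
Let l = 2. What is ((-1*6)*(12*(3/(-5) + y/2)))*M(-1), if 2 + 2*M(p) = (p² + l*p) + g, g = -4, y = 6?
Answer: 3024/5 ≈ 604.80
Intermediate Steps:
M(p) = -3 + p + p²/2 (M(p) = -1 + ((p² + 2*p) - 4)/2 = -1 + (-4 + p² + 2*p)/2 = -1 + (-2 + p + p²/2) = -3 + p + p²/2)
((-1*6)*(12*(3/(-5) + y/2)))*M(-1) = ((-1*6)*(12*(3/(-5) + 6/2)))*(-3 - 1 + (½)*(-1)²) = (-72*(3*(-⅕) + 6*(½)))*(-3 - 1 + (½)*1) = (-72*(-⅗ + 3))*(-3 - 1 + ½) = -72*12/5*(-7/2) = -6*144/5*(-7/2) = -864/5*(-7/2) = 3024/5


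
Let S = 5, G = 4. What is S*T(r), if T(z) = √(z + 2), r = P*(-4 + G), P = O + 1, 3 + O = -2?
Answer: 5*√2 ≈ 7.0711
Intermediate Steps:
O = -5 (O = -3 - 2 = -5)
P = -4 (P = -5 + 1 = -4)
r = 0 (r = -4*(-4 + 4) = -4*0 = 0)
T(z) = √(2 + z)
S*T(r) = 5*√(2 + 0) = 5*√2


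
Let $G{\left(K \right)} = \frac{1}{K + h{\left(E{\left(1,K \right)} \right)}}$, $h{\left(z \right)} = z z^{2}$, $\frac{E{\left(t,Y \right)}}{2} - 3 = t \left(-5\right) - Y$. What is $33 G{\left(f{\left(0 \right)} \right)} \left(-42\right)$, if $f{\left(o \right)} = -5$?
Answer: $- \frac{1386}{211} \approx -6.5687$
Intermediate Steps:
$E{\left(t,Y \right)} = 6 - 10 t - 2 Y$ ($E{\left(t,Y \right)} = 6 + 2 \left(t \left(-5\right) - Y\right) = 6 + 2 \left(- 5 t - Y\right) = 6 + 2 \left(- Y - 5 t\right) = 6 - \left(2 Y + 10 t\right) = 6 - 10 t - 2 Y$)
$h{\left(z \right)} = z^{3}$
$G{\left(K \right)} = \frac{1}{K + \left(-4 - 2 K\right)^{3}}$ ($G{\left(K \right)} = \frac{1}{K + \left(6 - 10 - 2 K\right)^{3}} = \frac{1}{K + \left(-4 - 2 K\right)^{3}}$)
$33 G{\left(f{\left(0 \right)} \right)} \left(-42\right) = \frac{33}{-5 - 8 \left(2 - 5\right)^{3}} \left(-42\right) = \frac{33}{-5 - 8 \left(-3\right)^{3}} \left(-42\right) = \frac{33}{-5 - -216} \left(-42\right) = \frac{33}{-5 + 216} \left(-42\right) = \frac{33}{211} \left(-42\right) = - \frac{1386}{211}$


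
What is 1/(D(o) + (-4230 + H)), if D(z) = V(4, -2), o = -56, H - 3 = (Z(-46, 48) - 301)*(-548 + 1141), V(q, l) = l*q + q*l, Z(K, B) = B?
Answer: -1/154272 ≈ -6.4821e-6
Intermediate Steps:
V(q, l) = 2*l*q (V(q, l) = l*q + l*q = 2*l*q)
H = -150026 (H = 3 + (48 - 301)*(-548 + 1141) = 3 - 253*593 = 3 - 150029 = -150026)
D(z) = -16 (D(z) = 2*(-2)*4 = -16)
1/(D(o) + (-4230 + H)) = 1/(-16 + (-4230 - 150026)) = 1/(-16 - 154256) = 1/(-154272) = -1/154272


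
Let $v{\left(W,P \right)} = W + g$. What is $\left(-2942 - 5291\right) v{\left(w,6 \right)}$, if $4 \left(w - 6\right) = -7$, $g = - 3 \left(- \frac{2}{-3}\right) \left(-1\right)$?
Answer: $- \frac{205825}{4} \approx -51456.0$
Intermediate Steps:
$g = 2$ ($g = - 3 \left(\left(-2\right) \left(- \frac{1}{3}\right)\right) \left(-1\right) = \left(-3\right) \frac{2}{3} \left(-1\right) = \left(-2\right) \left(-1\right) = 2$)
$w = \frac{17}{4}$ ($w = 6 + \frac{1}{4} \left(-7\right) = 6 - \frac{7}{4} = \frac{17}{4} \approx 4.25$)
$v{\left(W,P \right)} = 2 + W$ ($v{\left(W,P \right)} = W + 2 = 2 + W$)
$\left(-2942 - 5291\right) v{\left(w,6 \right)} = \left(-2942 - 5291\right) \left(2 + \frac{17}{4}\right) = \left(-2942 - 5291\right) \frac{25}{4} = \left(-8233\right) \frac{25}{4} = - \frac{205825}{4}$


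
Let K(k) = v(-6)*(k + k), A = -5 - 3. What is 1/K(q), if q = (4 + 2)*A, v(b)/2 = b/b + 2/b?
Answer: -1/128 ≈ -0.0078125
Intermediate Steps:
A = -8
v(b) = 2 + 4/b (v(b) = 2*(b/b + 2/b) = 2*(1 + 2/b) = 2 + 4/b)
q = -48 (q = (4 + 2)*(-8) = 6*(-8) = -48)
K(k) = 8*k/3 (K(k) = (2 + 4/(-6))*(k + k) = (2 + 4*(-1/6))*(2*k) = (2 - 2/3)*(2*k) = 4*(2*k)/3 = 8*k/3)
1/K(q) = 1/((8/3)*(-48)) = 1/(-128) = -1/128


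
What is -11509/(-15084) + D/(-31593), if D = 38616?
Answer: -72959969/158849604 ≈ -0.45930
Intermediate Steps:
-11509/(-15084) + D/(-31593) = -11509/(-15084) + 38616/(-31593) = -11509*(-1/15084) + 38616*(-1/31593) = 11509/15084 - 12872/10531 = -72959969/158849604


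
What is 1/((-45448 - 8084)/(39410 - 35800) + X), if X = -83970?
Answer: -1805/151592616 ≈ -1.1907e-5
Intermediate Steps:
1/((-45448 - 8084)/(39410 - 35800) + X) = 1/((-45448 - 8084)/(39410 - 35800) - 83970) = 1/(-53532/3610 - 83970) = 1/(-53532*1/3610 - 83970) = 1/(-26766/1805 - 83970) = 1/(-151592616/1805) = -1805/151592616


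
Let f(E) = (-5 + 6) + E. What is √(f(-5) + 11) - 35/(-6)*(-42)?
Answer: -245 + √7 ≈ -242.35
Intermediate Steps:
f(E) = 1 + E
√(f(-5) + 11) - 35/(-6)*(-42) = √((1 - 5) + 11) - 35/(-6)*(-42) = √(-4 + 11) - 35*(-⅙)*(-42) = √7 + (35/6)*(-42) = √7 - 245 = -245 + √7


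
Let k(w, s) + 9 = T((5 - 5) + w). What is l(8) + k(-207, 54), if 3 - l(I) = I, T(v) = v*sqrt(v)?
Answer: -14 - 621*I*sqrt(23) ≈ -14.0 - 2978.2*I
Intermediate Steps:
T(v) = v**(3/2)
l(I) = 3 - I
k(w, s) = -9 + w**(3/2) (k(w, s) = -9 + ((5 - 5) + w)**(3/2) = -9 + (0 + w)**(3/2) = -9 + w**(3/2))
l(8) + k(-207, 54) = (3 - 1*8) + (-9 + (-207)**(3/2)) = (3 - 8) + (-9 - 621*I*sqrt(23)) = -5 + (-9 - 621*I*sqrt(23)) = -14 - 621*I*sqrt(23)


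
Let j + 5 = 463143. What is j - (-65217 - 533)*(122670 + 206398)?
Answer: 21636684138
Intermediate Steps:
j = 463138 (j = -5 + 463143 = 463138)
j - (-65217 - 533)*(122670 + 206398) = 463138 - (-65217 - 533)*(122670 + 206398) = 463138 - (-65750)*329068 = 463138 - 1*(-21636221000) = 463138 + 21636221000 = 21636684138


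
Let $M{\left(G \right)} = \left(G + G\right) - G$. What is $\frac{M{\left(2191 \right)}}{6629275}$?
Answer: $\frac{2191}{6629275} \approx 0.0003305$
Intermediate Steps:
$M{\left(G \right)} = G$ ($M{\left(G \right)} = 2 G - G = G$)
$\frac{M{\left(2191 \right)}}{6629275} = \frac{2191}{6629275}$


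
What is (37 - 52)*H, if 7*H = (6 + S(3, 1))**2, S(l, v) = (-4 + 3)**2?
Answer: -105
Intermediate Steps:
S(l, v) = 1 (S(l, v) = (-1)**2 = 1)
H = 7 (H = (6 + 1)**2/7 = (1/7)*7**2 = (1/7)*49 = 7)
(37 - 52)*H = (37 - 52)*7 = -15*7 = -105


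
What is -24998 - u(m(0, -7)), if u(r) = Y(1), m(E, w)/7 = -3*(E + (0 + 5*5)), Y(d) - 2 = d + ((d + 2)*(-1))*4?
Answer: -24989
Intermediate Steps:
Y(d) = -6 - 3*d (Y(d) = 2 + (d + ((d + 2)*(-1))*4) = 2 + (d + ((2 + d)*(-1))*4) = 2 + (d + (-2 - d)*4) = 2 + (d + (-8 - 4*d)) = 2 + (-8 - 3*d) = -6 - 3*d)
m(E, w) = -525 - 21*E (m(E, w) = 7*(-3*(E + (0 + 5*5))) = 7*(-3*(E + (0 + 25))) = 7*(-3*(E + 25)) = 7*(-3*(25 + E)) = 7*(-75 - 3*E) = -525 - 21*E)
u(r) = -9 (u(r) = -6 - 3*1 = -6 - 3 = -9)
-24998 - u(m(0, -7)) = -24998 - 1*(-9) = -24998 + 9 = -24989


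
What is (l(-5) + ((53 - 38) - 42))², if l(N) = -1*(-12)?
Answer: 225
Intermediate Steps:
l(N) = 12
(l(-5) + ((53 - 38) - 42))² = (12 + ((53 - 38) - 42))² = (12 + (15 - 42))² = (12 - 27)² = (-15)² = 225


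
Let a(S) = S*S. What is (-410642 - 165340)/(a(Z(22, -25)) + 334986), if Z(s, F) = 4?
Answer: -287991/167501 ≈ -1.7193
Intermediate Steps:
a(S) = S²
(-410642 - 165340)/(a(Z(22, -25)) + 334986) = (-410642 - 165340)/(4² + 334986) = -575982/(16 + 334986) = -575982/335002 = -575982*1/335002 = -287991/167501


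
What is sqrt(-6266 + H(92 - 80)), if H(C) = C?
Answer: I*sqrt(6254) ≈ 79.082*I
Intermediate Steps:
sqrt(-6266 + H(92 - 80)) = sqrt(-6266 + (92 - 80)) = sqrt(-6266 + 12) = sqrt(-6254) = I*sqrt(6254)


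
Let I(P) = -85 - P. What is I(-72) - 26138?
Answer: -26151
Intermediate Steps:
I(-72) - 26138 = (-85 - 1*(-72)) - 26138 = (-85 + 72) - 26138 = -13 - 26138 = -26151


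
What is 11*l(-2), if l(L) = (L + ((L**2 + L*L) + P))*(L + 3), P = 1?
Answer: 77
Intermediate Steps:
l(L) = (3 + L)*(1 + L + 2*L**2) (l(L) = (L + ((L**2 + L*L) + 1))*(L + 3) = (L + ((L**2 + L**2) + 1))*(3 + L) = (L + (2*L**2 + 1))*(3 + L) = (L + (1 + 2*L**2))*(3 + L) = (1 + L + 2*L**2)*(3 + L) = (3 + L)*(1 + L + 2*L**2))
11*l(-2) = 11*(3 + 2*(-2)**3 + 4*(-2) + 7*(-2)**2) = 11*(3 + 2*(-8) - 8 + 7*4) = 11*(3 - 16 - 8 + 28) = 11*7 = 77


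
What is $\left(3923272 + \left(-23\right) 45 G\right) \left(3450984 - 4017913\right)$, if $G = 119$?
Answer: $-2154390861403$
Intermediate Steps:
$\left(3923272 + \left(-23\right) 45 G\right) \left(3450984 - 4017913\right) = \left(3923272 + \left(-23\right) 45 \cdot 119\right) \left(3450984 - 4017913\right) = \left(3923272 - 123165\right) \left(-566929\right) = 3800107 \left(-566929\right) = -2154390861403$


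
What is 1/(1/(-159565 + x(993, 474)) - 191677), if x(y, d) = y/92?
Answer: -14678987/2813624191291 ≈ -5.2171e-6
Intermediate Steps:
x(y, d) = y/92 (x(y, d) = y*(1/92) = y/92)
1/(1/(-159565 + x(993, 474)) - 191677) = 1/(1/(-159565 + (1/92)*993) - 191677) = 1/(1/(-159565 + 993/92) - 191677) = 1/(1/(-14678987/92) - 191677) = 1/(-92/14678987 - 191677) = 1/(-2813624191291/14678987) = -14678987/2813624191291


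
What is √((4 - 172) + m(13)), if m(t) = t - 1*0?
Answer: I*√155 ≈ 12.45*I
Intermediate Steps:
m(t) = t (m(t) = t + 0 = t)
√((4 - 172) + m(13)) = √((4 - 172) + 13) = √(-168 + 13) = √(-155) = I*√155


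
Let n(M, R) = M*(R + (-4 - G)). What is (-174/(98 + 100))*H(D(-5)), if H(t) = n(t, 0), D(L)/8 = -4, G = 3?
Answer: -6496/33 ≈ -196.85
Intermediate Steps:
D(L) = -32 (D(L) = 8*(-4) = -32)
n(M, R) = M*(-7 + R) (n(M, R) = M*(R + (-4 - 1*3)) = M*(R + (-4 - 3)) = M*(R - 7) = M*(-7 + R))
H(t) = -7*t (H(t) = t*(-7 + 0) = t*(-7) = -7*t)
(-174/(98 + 100))*H(D(-5)) = (-174/(98 + 100))*(-7*(-32)) = (-174/198)*224 = ((1/198)*(-174))*224 = -29/33*224 = -6496/33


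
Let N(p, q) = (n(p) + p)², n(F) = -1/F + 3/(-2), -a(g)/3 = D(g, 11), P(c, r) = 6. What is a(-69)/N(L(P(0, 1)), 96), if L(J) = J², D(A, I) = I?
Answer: -42768/1540081 ≈ -0.027770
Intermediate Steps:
a(g) = -33 (a(g) = -3*11 = -33)
n(F) = -3/2 - 1/F (n(F) = -1/F + 3*(-½) = -1/F - 3/2 = -3/2 - 1/F)
N(p, q) = (-3/2 + p - 1/p)² (N(p, q) = ((-3/2 - 1/p) + p)² = (-3/2 + p - 1/p)²)
a(-69)/N(L(P(0, 1)), 96) = -33*5184/(2 + 6²*(3 - 2*6²))² = -33*5184/(2 + 36*(3 - 2*36))² = -33*5184/(2 + 36*(3 - 72))² = -33*5184/(2 + 36*(-69))² = -33*5184/(2 - 2484)² = -33/((¼)*(1/1296)*(-2482)²) = -33/((¼)*(1/1296)*6160324) = -33/1540081/1296 = -33*1296/1540081 = -42768/1540081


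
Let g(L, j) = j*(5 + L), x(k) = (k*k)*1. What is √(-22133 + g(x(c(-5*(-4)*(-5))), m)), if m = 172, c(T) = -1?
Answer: I*√21101 ≈ 145.26*I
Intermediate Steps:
x(k) = k² (x(k) = k²*1 = k²)
√(-22133 + g(x(c(-5*(-4)*(-5))), m)) = √(-22133 + 172*(5 + (-1)²)) = √(-22133 + 172*(5 + 1)) = √(-22133 + 172*6) = √(-22133 + 1032) = √(-21101) = I*√21101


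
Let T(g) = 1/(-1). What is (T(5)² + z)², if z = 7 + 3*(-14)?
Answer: 1156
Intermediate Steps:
T(g) = -1
z = -35 (z = 7 - 42 = -35)
(T(5)² + z)² = ((-1)² - 35)² = (1 - 35)² = (-34)² = 1156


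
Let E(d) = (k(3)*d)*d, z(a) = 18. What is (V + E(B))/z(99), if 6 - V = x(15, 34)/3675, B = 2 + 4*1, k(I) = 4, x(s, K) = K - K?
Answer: 25/3 ≈ 8.3333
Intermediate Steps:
x(s, K) = 0
B = 6 (B = 2 + 4 = 6)
V = 6 (V = 6 - 0/3675 = 6 - 1*0 = 6 + 0 = 6)
E(d) = 4*d² (E(d) = (4*d)*d = 4*d²)
(V + E(B))/z(99) = (6 + 4*6²)/18 = (6 + 4*36)*(1/18) = (6 + 144)*(1/18) = 150*(1/18) = 25/3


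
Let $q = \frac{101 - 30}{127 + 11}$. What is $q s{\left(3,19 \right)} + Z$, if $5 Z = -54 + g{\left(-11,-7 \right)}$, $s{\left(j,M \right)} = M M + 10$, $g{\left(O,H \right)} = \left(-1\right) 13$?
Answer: $\frac{122459}{690} \approx 177.48$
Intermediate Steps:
$g{\left(O,H \right)} = -13$
$s{\left(j,M \right)} = 10 + M^{2}$ ($s{\left(j,M \right)} = M^{2} + 10 = 10 + M^{2}$)
$q = \frac{71}{138} \approx 0.51449$
$Z = - \frac{67}{5}$ ($Z = \frac{-54 - 13}{5} = \frac{1}{5} \left(-67\right) = - \frac{67}{5} \approx -13.4$)
$q s{\left(3,19 \right)} + Z = \frac{71 \left(10 + 19^{2}\right)}{138} - \frac{67}{5} = \frac{71 \left(10 + 361\right)}{138} - \frac{67}{5} = \frac{71}{138} \cdot 371 - \frac{67}{5} = \frac{26341}{138} - \frac{67}{5} = \frac{122459}{690}$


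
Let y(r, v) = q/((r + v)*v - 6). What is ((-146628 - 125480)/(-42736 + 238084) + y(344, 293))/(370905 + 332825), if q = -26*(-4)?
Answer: -12691140097/6414283253236350 ≈ -1.9786e-6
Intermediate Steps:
q = 104
y(r, v) = 104/(-6 + v*(r + v)) (y(r, v) = 104/((r + v)*v - 6) = 104/(v*(r + v) - 6) = 104/(-6 + v*(r + v)))
((-146628 - 125480)/(-42736 + 238084) + y(344, 293))/(370905 + 332825) = ((-146628 - 125480)/(-42736 + 238084) + 104/(-6 + 293**2 + 344*293))/(370905 + 332825) = (-272108/195348 + 104/(-6 + 85849 + 100792))/703730 = (-272108*1/195348 + 104/186635)*(1/703730) = (-68027/48837 + 104*(1/186635))*(1/703730) = (-68027/48837 + 104/186635)*(1/703730) = -12691140097/9114693495*1/703730 = -12691140097/6414283253236350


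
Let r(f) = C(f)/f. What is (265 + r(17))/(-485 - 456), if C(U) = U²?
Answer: -282/941 ≈ -0.29968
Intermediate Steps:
r(f) = f (r(f) = f²/f = f)
(265 + r(17))/(-485 - 456) = (265 + 17)/(-485 - 456) = 282/(-941) = 282*(-1/941) = -282/941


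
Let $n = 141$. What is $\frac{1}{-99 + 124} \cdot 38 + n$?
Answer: $\frac{3563}{25} \approx 142.52$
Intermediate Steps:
$\frac{1}{-99 + 124} \cdot 38 + n = \frac{1}{-99 + 124} \cdot 38 + 141 = \frac{1}{25} \cdot 38 + 141 = \frac{38}{25} + 141 = \frac{3563}{25}$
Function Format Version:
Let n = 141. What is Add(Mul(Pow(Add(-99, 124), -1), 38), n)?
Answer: Rational(3563, 25) ≈ 142.52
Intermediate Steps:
Add(Mul(Pow(Add(-99, 124), -1), 38), n) = Add(Mul(Pow(Add(-99, 124), -1), 38), 141) = Add(Mul(Pow(25, -1), 38), 141) = Add(Mul(Rational(1, 25), 38), 141) = Add(Rational(38, 25), 141) = Rational(3563, 25)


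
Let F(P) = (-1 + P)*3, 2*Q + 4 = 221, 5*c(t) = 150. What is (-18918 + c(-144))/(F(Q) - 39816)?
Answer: 12592/26329 ≈ 0.47826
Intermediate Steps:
c(t) = 30 (c(t) = (⅕)*150 = 30)
Q = 217/2 (Q = -2 + (½)*221 = -2 + 221/2 = 217/2 ≈ 108.50)
F(P) = -3 + 3*P
(-18918 + c(-144))/(F(Q) - 39816) = (-18918 + 30)/((-3 + 3*(217/2)) - 39816) = -18888/((-3 + 651/2) - 39816) = -18888/(645/2 - 39816) = -18888/(-78987/2) = -18888*(-2/78987) = 12592/26329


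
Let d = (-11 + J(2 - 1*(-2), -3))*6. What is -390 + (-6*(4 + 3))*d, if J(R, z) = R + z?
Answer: 2130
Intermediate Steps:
d = -60 (d = (-11 + ((2 - 1*(-2)) - 3))*6 = (-11 + ((2 + 2) - 3))*6 = (-11 + (4 - 3))*6 = (-11 + 1)*6 = -10*6 = -60)
-390 + (-6*(4 + 3))*d = -390 - 6*(4 + 3)*(-60) = -390 - 6*7*(-60) = -390 - 42*(-60) = -390 + 2520 = 2130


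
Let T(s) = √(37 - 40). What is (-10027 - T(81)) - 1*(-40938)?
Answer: 30911 - I*√3 ≈ 30911.0 - 1.732*I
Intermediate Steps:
T(s) = I*√3 (T(s) = √(-3) = I*√3)
(-10027 - T(81)) - 1*(-40938) = (-10027 - I*√3) - 1*(-40938) = (-10027 - I*√3) + 40938 = 30911 - I*√3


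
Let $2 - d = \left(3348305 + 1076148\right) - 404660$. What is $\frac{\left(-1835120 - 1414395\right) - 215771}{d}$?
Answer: $\frac{3465286}{4019791} \approx 0.86206$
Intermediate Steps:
$d = -4019791$ ($d = 2 - \left(\left(3348305 + 1076148\right) - 404660\right) = 2 - \left(4424453 - 404660\right) = 2 - 4019793 = -4019791$)
$\frac{\left(-1835120 - 1414395\right) - 215771}{d} = \frac{\left(-1835120 - 1414395\right) - 215771}{-4019791} = \left(-3249515 - 215771\right) \left(- \frac{1}{4019791}\right) = \left(-3465286\right) \left(- \frac{1}{4019791}\right) = \frac{3465286}{4019791}$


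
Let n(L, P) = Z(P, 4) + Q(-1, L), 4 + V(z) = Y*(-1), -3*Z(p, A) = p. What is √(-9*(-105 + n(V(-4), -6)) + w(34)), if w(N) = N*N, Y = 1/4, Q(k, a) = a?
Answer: √8485/2 ≈ 46.057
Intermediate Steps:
Y = ¼ ≈ 0.25000
Z(p, A) = -p/3
V(z) = -17/4 (V(z) = -4 + (¼)*(-1) = -4 - ¼ = -17/4)
n(L, P) = L - P/3 (n(L, P) = -P/3 + L = L - P/3)
w(N) = N²
√(-9*(-105 + n(V(-4), -6)) + w(34)) = √(-9*(-105 + (-17/4 - ⅓*(-6))) + 34²) = √(-9*(-105 + (-17/4 + 2)) + 1156) = √(-9*(-105 - 9/4) + 1156) = √(-9*(-429/4) + 1156) = √(3861/4 + 1156) = √(8485/4) = √8485/2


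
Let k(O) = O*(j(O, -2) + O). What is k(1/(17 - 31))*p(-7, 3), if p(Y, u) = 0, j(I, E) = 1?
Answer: 0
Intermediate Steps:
k(O) = O*(1 + O)
k(1/(17 - 31))*p(-7, 3) = ((1 + 1/(17 - 31))/(17 - 31))*0 = ((1 + 1/(-14))/(-14))*0 = -(1 - 1/14)/14*0 = -1/14*13/14*0 = -13/196*0 = 0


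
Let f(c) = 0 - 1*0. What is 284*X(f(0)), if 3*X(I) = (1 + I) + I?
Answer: 284/3 ≈ 94.667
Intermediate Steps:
f(c) = 0 (f(c) = 0 + 0 = 0)
X(I) = ⅓ + 2*I/3 (X(I) = ((1 + I) + I)/3 = (1 + 2*I)/3 = ⅓ + 2*I/3)
284*X(f(0)) = 284*(⅓ + (⅔)*0) = 284*(⅓ + 0) = 284*(⅓) = 284/3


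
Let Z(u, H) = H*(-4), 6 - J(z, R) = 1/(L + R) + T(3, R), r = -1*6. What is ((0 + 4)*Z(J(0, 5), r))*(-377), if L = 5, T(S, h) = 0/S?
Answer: -36192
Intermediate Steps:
T(S, h) = 0
r = -6
J(z, R) = 6 - 1/(5 + R) (J(z, R) = 6 - (1/(5 + R) + 0) = 6 - 1/(5 + R))
Z(u, H) = -4*H
((0 + 4)*Z(J(0, 5), r))*(-377) = ((0 + 4)*(-4*(-6)))*(-377) = (4*24)*(-377) = 96*(-377) = -36192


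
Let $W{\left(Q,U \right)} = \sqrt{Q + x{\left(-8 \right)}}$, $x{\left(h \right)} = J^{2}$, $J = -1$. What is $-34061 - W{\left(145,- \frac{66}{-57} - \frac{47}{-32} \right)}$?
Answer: $-34061 - \sqrt{146} \approx -34073.0$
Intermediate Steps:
$x{\left(h \right)} = 1$ ($x{\left(h \right)} = \left(-1\right)^{2} = 1$)
$W{\left(Q,U \right)} = \sqrt{1 + Q}$ ($W{\left(Q,U \right)} = \sqrt{Q + 1} = \sqrt{1 + Q}$)
$-34061 - W{\left(145,- \frac{66}{-57} - \frac{47}{-32} \right)} = -34061 - \sqrt{1 + 145} = -34061 - \sqrt{146}$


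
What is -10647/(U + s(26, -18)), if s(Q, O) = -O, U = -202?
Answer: 10647/184 ≈ 57.864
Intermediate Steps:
-10647/(U + s(26, -18)) = -10647/(-202 - 1*(-18)) = -10647/(-202 + 18) = -10647/(-184) = -10647*(-1/184) = 10647/184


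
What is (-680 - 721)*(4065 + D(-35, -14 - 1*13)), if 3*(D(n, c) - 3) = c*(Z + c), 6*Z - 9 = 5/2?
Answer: -24062175/4 ≈ -6.0155e+6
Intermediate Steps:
Z = 23/12 (Z = 3/2 + (5/2)/6 = 3/2 + (5*(½))/6 = 3/2 + (⅙)*(5/2) = 3/2 + 5/12 = 23/12 ≈ 1.9167)
D(n, c) = 3 + c*(23/12 + c)/3 (D(n, c) = 3 + (c*(23/12 + c))/3 = 3 + c*(23/12 + c)/3)
(-680 - 721)*(4065 + D(-35, -14 - 1*13)) = (-680 - 721)*(4065 + (3 + (-14 - 1*13)²/3 + 23*(-14 - 1*13)/36)) = -1401*(4065 + (3 + (-14 - 13)²/3 + 23*(-14 - 13)/36)) = -1401*(4065 + (3 + (⅓)*(-27)² + (23/36)*(-27))) = -1401*(4065 + (3 + (⅓)*729 - 69/4)) = -1401*(4065 + (3 + 243 - 69/4)) = -1401*(4065 + 915/4) = -1401*17175/4 = -24062175/4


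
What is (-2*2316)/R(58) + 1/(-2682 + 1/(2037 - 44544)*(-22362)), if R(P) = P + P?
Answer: -984050032377399/24643740026650 ≈ -39.931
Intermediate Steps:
R(P) = 2*P
(-2*2316)/R(58) + 1/(-2682 + 1/(2037 - 44544)*(-22362)) = (-2*2316)/((2*58)) + 1/(-2682 + 1/(2037 - 44544)*(-22362)) = -4632/116 - 1/22362/(-2682 + 1/(-42507)) = -4632*1/116 - 1/22362/(-2682 - 1/42507) = -1158/29 - 1/22362/(-114003775/42507) = -1158/29 - 42507/114003775*(-1/22362) = -1158/29 + 14169/849784138850 = -984050032377399/24643740026650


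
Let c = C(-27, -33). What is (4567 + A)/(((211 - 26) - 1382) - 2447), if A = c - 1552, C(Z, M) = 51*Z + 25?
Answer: -1663/3644 ≈ -0.45637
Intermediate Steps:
C(Z, M) = 25 + 51*Z
c = -1352 (c = 25 + 51*(-27) = 25 - 1377 = -1352)
A = -2904 (A = -1352 - 1552 = -2904)
(4567 + A)/(((211 - 26) - 1382) - 2447) = (4567 - 2904)/(((211 - 26) - 1382) - 2447) = 1663/((185 - 1382) - 2447) = 1663/(-1197 - 2447) = 1663/(-3644) = 1663*(-1/3644) = -1663/3644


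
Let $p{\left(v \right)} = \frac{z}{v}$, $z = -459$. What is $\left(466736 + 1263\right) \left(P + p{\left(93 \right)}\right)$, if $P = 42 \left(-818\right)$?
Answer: $- \frac{498507386811}{31} \approx -1.6081 \cdot 10^{10}$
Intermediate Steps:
$P = -34356$
$p{\left(v \right)} = - \frac{459}{v}$
$\left(466736 + 1263\right) \left(P + p{\left(93 \right)}\right) = \left(466736 + 1263\right) \left(-34356 - \frac{459}{93}\right) = 467999 \left(-34356 - \frac{153}{31}\right) = 467999 \left(- \frac{1065189}{31}\right) = - \frac{498507386811}{31}$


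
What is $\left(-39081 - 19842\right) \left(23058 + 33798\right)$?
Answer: $-3350126088$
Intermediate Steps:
$\left(-39081 - 19842\right) \left(23058 + 33798\right) = \left(-58923\right) 56856 = -3350126088$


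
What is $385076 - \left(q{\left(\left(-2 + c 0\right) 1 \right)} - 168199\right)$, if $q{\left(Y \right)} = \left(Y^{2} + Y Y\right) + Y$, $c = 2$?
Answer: $553269$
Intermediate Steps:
$q{\left(Y \right)} = Y + 2 Y^{2}$ ($q{\left(Y \right)} = \left(Y^{2} + Y^{2}\right) + Y = 2 Y^{2} + Y = Y + 2 Y^{2}$)
$385076 - \left(q{\left(\left(-2 + c 0\right) 1 \right)} - 168199\right) = 385076 - \left(\left(-2 + 2 \cdot 0\right) 1 \left(1 + 2 \left(-2 + 2 \cdot 0\right) 1\right) - 168199\right) = 385076 - \left(\left(-2 + 0\right) 1 \left(1 + 2 \left(-2 + 0\right) 1\right) - 168199\right) = 385076 - \left(\left(-2\right) 1 \left(1 + 2 \left(\left(-2\right) 1\right)\right) - 168199\right) = 385076 - \left(- 2 \left(1 + 2 \left(-2\right)\right) - 168199\right) = 385076 - \left(- 2 \left(1 - 4\right) - 168199\right) = 385076 - \left(\left(-2\right) \left(-3\right) - 168199\right) = 385076 - \left(6 - 168199\right) = 385076 - -168193 = 385076 + 168193 = 553269$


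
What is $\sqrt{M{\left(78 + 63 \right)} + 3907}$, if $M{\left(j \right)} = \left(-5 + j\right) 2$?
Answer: $\sqrt{4179} \approx 64.645$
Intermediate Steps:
$M{\left(j \right)} = -10 + 2 j$
$\sqrt{M{\left(78 + 63 \right)} + 3907} = \sqrt{\left(-10 + 2 \left(78 + 63\right)\right) + 3907} = \sqrt{\left(-10 + 2 \cdot 141\right) + 3907} = \sqrt{\left(-10 + 282\right) + 3907} = \sqrt{272 + 3907} = \sqrt{4179}$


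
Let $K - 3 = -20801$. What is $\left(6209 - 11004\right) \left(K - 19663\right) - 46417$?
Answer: $193964078$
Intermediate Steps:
$K = -20798$ ($K = 3 - 20801 = -20798$)
$\left(6209 - 11004\right) \left(K - 19663\right) - 46417 = \left(6209 - 11004\right) \left(-20798 - 19663\right) - 46417 = \left(-4795\right) \left(-40461\right) - 46417 = 194010495 - 46417 = 193964078$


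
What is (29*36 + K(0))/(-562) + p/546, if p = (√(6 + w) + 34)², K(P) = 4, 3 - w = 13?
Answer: 6268/25571 + 68*I/273 ≈ 0.24512 + 0.24908*I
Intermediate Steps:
w = -10 (w = 3 - 1*13 = 3 - 13 = -10)
p = (34 + 2*I)² (p = (√(6 - 10) + 34)² = (√(-4) + 34)² = (2*I + 34)² = (34 + 2*I)² ≈ 1152.0 + 136.0*I)
(29*36 + K(0))/(-562) + p/546 = (29*36 + 4)/(-562) + (1152 + 136*I)/546 = (1044 + 4)*(-1/562) + (1152 + 136*I)*(1/546) = 1048*(-1/562) + (192/91 + 68*I/273) = -524/281 + (192/91 + 68*I/273) = 6268/25571 + 68*I/273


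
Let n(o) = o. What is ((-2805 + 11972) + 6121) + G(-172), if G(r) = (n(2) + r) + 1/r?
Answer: 2600295/172 ≈ 15118.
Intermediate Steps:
G(r) = 2 + r + 1/r (G(r) = (2 + r) + 1/r = 2 + r + 1/r)
((-2805 + 11972) + 6121) + G(-172) = ((-2805 + 11972) + 6121) + (2 - 172 + 1/(-172)) = (9167 + 6121) + (2 - 172 - 1/172) = 15288 - 29241/172 = 2600295/172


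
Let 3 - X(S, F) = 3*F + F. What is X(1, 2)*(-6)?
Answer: 30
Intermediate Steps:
X(S, F) = 3 - 4*F (X(S, F) = 3 - (3*F + F) = 3 - 4*F)
X(1, 2)*(-6) = (3 - 4*2)*(-6) = (3 - 8)*(-6) = -5*(-6) = 30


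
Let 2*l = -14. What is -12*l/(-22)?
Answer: -42/11 ≈ -3.8182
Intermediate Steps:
l = -7 (l = (1/2)*(-14) = -7)
-12*l/(-22) = -(-84)/(-22) = -(-84)*(-1)/22 = -12*7/22 = -42/11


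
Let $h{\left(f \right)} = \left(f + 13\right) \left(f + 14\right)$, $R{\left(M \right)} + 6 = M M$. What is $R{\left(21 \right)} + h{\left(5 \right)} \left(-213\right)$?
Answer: $-72411$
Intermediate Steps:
$R{\left(M \right)} = -6 + M^{2}$ ($R{\left(M \right)} = -6 + M M = -6 + M^{2}$)
$h{\left(f \right)} = \left(13 + f\right) \left(14 + f\right)$
$R{\left(21 \right)} + h{\left(5 \right)} \left(-213\right) = \left(-6 + 21^{2}\right) + \left(182 + 5^{2} + 27 \cdot 5\right) \left(-213\right) = \left(-6 + 441\right) + \left(182 + 25 + 135\right) \left(-213\right) = 435 + 342 \left(-213\right) = 435 - 72846 = -72411$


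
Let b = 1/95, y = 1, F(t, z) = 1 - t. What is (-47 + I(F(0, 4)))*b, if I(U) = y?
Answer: -46/95 ≈ -0.48421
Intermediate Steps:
I(U) = 1
b = 1/95 ≈ 0.010526
(-47 + I(F(0, 4)))*b = (-47 + 1)*(1/95) = -46*1/95 = -46/95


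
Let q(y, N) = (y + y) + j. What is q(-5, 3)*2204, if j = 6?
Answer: -8816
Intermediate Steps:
q(y, N) = 6 + 2*y (q(y, N) = (y + y) + 6 = 2*y + 6 = 6 + 2*y)
q(-5, 3)*2204 = (6 + 2*(-5))*2204 = (6 - 10)*2204 = -4*2204 = -8816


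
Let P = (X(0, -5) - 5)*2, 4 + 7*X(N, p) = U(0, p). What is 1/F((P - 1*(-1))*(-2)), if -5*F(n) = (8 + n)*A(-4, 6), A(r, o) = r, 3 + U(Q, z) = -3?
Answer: 35/888 ≈ 0.039414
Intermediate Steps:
U(Q, z) = -6 (U(Q, z) = -3 - 3 = -6)
X(N, p) = -10/7 (X(N, p) = -4/7 + (1/7)*(-6) = -4/7 - 6/7 = -10/7)
P = -90/7 (P = (-10/7 - 5)*2 = -45/7*2 = -90/7 ≈ -12.857)
F(n) = 32/5 + 4*n/5 (F(n) = -(8 + n)*(-4)/5 = -(-32 - 4*n)/5 = 32/5 + 4*n/5)
1/F((P - 1*(-1))*(-2)) = 1/(32/5 + 4*((-90/7 - 1*(-1))*(-2))/5) = 1/(32/5 + 4*((-90/7 + 1)*(-2))/5) = 1/(32/5 + 4*(-83/7*(-2))/5) = 1/(32/5 + (4/5)*(166/7)) = 1/(32/5 + 664/35) = 1/(888/35) = 35/888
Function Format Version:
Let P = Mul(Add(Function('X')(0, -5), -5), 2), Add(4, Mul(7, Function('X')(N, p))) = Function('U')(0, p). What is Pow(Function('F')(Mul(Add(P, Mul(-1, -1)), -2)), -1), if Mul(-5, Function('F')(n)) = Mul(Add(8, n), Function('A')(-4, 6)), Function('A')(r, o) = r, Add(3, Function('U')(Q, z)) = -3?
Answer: Rational(35, 888) ≈ 0.039414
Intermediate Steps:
Function('U')(Q, z) = -6 (Function('U')(Q, z) = Add(-3, -3) = -6)
Function('X')(N, p) = Rational(-10, 7) (Function('X')(N, p) = Add(Rational(-4, 7), Mul(Rational(1, 7), -6)) = Add(Rational(-4, 7), Rational(-6, 7)) = Rational(-10, 7))
P = Rational(-90, 7) (P = Mul(Add(Rational(-10, 7), -5), 2) = Mul(Rational(-45, 7), 2) = Rational(-90, 7) ≈ -12.857)
Function('F')(n) = Add(Rational(32, 5), Mul(Rational(4, 5), n)) (Function('F')(n) = Mul(Rational(-1, 5), Mul(Add(8, n), -4)) = Mul(Rational(-1, 5), Add(-32, Mul(-4, n))) = Add(Rational(32, 5), Mul(Rational(4, 5), n)))
Pow(Function('F')(Mul(Add(P, Mul(-1, -1)), -2)), -1) = Pow(Add(Rational(32, 5), Mul(Rational(4, 5), Mul(Add(Rational(-90, 7), Mul(-1, -1)), -2))), -1) = Pow(Add(Rational(32, 5), Mul(Rational(4, 5), Mul(Add(Rational(-90, 7), 1), -2))), -1) = Pow(Add(Rational(32, 5), Mul(Rational(4, 5), Mul(Rational(-83, 7), -2))), -1) = Pow(Add(Rational(32, 5), Mul(Rational(4, 5), Rational(166, 7))), -1) = Pow(Add(Rational(32, 5), Rational(664, 35)), -1) = Pow(Rational(888, 35), -1) = Rational(35, 888)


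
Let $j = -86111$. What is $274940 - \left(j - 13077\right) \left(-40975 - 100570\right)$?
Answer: $-14039290520$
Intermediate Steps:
$274940 - \left(j - 13077\right) \left(-40975 - 100570\right) = 274940 - \left(-86111 - 13077\right) \left(-40975 - 100570\right) = 274940 - \left(-99188\right) \left(-141545\right) = 274940 - 14039565460 = -14039290520$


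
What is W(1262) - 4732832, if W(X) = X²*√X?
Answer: -4732832 + 1592644*√1262 ≈ 5.1845e+7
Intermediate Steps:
W(X) = X^(5/2)
W(1262) - 4732832 = 1262^(5/2) - 4732832 = 1592644*√1262 - 4732832 = -4732832 + 1592644*√1262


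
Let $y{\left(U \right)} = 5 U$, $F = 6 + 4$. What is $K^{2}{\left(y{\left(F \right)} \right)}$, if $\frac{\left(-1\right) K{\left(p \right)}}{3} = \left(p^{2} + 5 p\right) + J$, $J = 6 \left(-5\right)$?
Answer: $66585600$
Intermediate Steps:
$F = 10$
$J = -30$
$K{\left(p \right)} = 90 - 15 p - 3 p^{2}$ ($K{\left(p \right)} = - 3 \left(\left(p^{2} + 5 p\right) - 30\right) = - 3 \left(-30 + p^{2} + 5 p\right) = 90 - 15 p - 3 p^{2}$)
$K^{2}{\left(y{\left(F \right)} \right)} = \left(90 - 15 \cdot 5 \cdot 10 - 3 \left(5 \cdot 10\right)^{2}\right)^{2} = \left(90 - 750 - 3 \cdot 50^{2}\right)^{2} = \left(90 - 750 - 7500\right)^{2} = \left(-8160\right)^{2} = 66585600$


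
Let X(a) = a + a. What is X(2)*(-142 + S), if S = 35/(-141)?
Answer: -80228/141 ≈ -568.99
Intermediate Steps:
X(a) = 2*a
S = -35/141 (S = 35*(-1/141) = -35/141 ≈ -0.24823)
X(2)*(-142 + S) = (2*2)*(-142 - 35/141) = 4*(-20057/141) = -80228/141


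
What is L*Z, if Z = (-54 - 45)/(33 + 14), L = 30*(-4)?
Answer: 11880/47 ≈ 252.77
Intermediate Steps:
L = -120
Z = -99/47 ≈ -2.1064
L*Z = -120*(-99/47) = 11880/47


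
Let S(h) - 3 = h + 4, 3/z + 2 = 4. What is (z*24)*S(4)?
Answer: 396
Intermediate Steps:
z = 3/2 (z = 3/(-2 + 4) = 3/2 ≈ 1.5000)
S(h) = 7 + h (S(h) = 3 + (h + 4) = 3 + (4 + h) = 7 + h)
(z*24)*S(4) = ((3/2)*24)*(7 + 4) = 36*11 = 396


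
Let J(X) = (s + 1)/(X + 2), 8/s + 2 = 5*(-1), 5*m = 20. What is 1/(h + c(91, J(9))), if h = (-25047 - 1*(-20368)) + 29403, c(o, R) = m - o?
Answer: 1/24637 ≈ 4.0589e-5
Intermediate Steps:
m = 4 (m = (⅕)*20 = 4)
s = -8/7 (s = 8/(-2 + 5*(-1)) = 8/(-2 - 5) = 8/(-7) = 8*(-⅐) = -8/7 ≈ -1.1429)
J(X) = -1/(7*(2 + X)) (J(X) = (-8/7 + 1)/(X + 2) = -1/(7*(2 + X)))
c(o, R) = 4 - o
h = 24724 (h = (-25047 + 20368) + 29403 = -4679 + 29403 = 24724)
1/(h + c(91, J(9))) = 1/(24724 + (4 - 1*91)) = 1/(24724 + (4 - 91)) = 1/(24724 - 87) = 1/24637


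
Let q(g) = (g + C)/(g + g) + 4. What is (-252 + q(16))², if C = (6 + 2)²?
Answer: 241081/4 ≈ 60270.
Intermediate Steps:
C = 64 (C = 8² = 64)
q(g) = 4 + (64 + g)/(2*g) (q(g) = (g + 64)/(g + g) + 4 = (64 + g)/((2*g)) + 4 = (64 + g)*(1/(2*g)) + 4 = (64 + g)/(2*g) + 4 = 4 + (64 + g)/(2*g))
(-252 + q(16))² = (-252 + (9/2 + 32/16))² = (-252 + (9/2 + 32*(1/16)))² = (-252 + (9/2 + 2))² = (-252 + 13/2)² = (-491/2)² = 241081/4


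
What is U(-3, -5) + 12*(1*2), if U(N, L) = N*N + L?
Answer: 28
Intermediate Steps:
U(N, L) = L + N² (U(N, L) = N² + L = L + N²)
U(-3, -5) + 12*(1*2) = (-5 + (-3)²) + 12*(1*2) = (-5 + 9) + 12*2 = 4 + 24 = 28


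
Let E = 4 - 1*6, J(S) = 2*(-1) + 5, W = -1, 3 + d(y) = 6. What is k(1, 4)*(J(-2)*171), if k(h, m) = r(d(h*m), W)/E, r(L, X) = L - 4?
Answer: 513/2 ≈ 256.50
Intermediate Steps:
d(y) = 3 (d(y) = -3 + 6 = 3)
J(S) = 3 (J(S) = -2 + 5 = 3)
r(L, X) = -4 + L
E = -2 (E = 4 - 6 = -2)
k(h, m) = ½ (k(h, m) = (-4 + 3)/(-2) = -1*(-½) = ½)
k(1, 4)*(J(-2)*171) = (3*171)/2 = (½)*513 = 513/2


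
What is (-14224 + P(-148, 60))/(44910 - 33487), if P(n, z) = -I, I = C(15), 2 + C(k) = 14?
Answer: -14236/11423 ≈ -1.2463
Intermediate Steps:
C(k) = 12 (C(k) = -2 + 14 = 12)
I = 12
P(n, z) = -12 (P(n, z) = -1*12 = -12)
(-14224 + P(-148, 60))/(44910 - 33487) = (-14224 - 12)/(44910 - 33487) = -14236/11423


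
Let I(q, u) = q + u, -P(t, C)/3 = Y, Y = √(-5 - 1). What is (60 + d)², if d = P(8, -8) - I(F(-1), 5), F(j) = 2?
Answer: 2755 - 318*I*√6 ≈ 2755.0 - 778.94*I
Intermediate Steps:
Y = I*√6 (Y = √(-6) = I*√6 ≈ 2.4495*I)
P(t, C) = -3*I*√6
d = -7 - 3*I*√6 (d = -3*I*√6 - (2 + 5) = -3*I*√6 - 1*7 = -3*I*√6 - 7 = -7 - 3*I*√6 ≈ -7.0 - 7.3485*I)
(60 + d)² = (60 + (-7 - 3*I*√6))² = (53 - 3*I*√6)²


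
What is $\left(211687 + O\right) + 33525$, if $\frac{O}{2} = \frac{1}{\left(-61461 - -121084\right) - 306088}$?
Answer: $\frac{60436175578}{246465} \approx 2.4521 \cdot 10^{5}$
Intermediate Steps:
$O = - \frac{2}{246465}$ ($O = \frac{2}{\left(-61461 - -121084\right) - 306088} = \frac{2}{\left(-61461 + 121084\right) - 306088} = \frac{2}{59623 - 306088} = \frac{2}{-246465} = 2 \left(- \frac{1}{246465}\right) = - \frac{2}{246465} \approx -8.1147 \cdot 10^{-6}$)
$\left(211687 + O\right) + 33525 = \left(211687 - \frac{2}{246465}\right) + 33525 = \frac{52173436453}{246465} + 33525 = \frac{60436175578}{246465}$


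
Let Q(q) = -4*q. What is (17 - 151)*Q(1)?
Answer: 536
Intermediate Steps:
(17 - 151)*Q(1) = (17 - 151)*(-4*1) = -134*(-4) = 536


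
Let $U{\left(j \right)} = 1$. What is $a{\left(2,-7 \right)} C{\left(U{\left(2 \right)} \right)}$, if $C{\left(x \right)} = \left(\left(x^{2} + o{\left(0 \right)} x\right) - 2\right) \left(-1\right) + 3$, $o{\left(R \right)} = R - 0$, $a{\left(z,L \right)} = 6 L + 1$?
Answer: $-164$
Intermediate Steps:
$a{\left(z,L \right)} = 1 + 6 L$
$o{\left(R \right)} = R$ ($o{\left(R \right)} = R + 0 = R$)
$C{\left(x \right)} = 5 - x^{2}$ ($C{\left(x \right)} = \left(\left(x^{2} + 0 x\right) - 2\right) \left(-1\right) + 3 = \left(\left(x^{2} + 0\right) - 2\right) \left(-1\right) + 3 = \left(x^{2} - 2\right) \left(-1\right) + 3 = \left(-2 + x^{2}\right) \left(-1\right) + 3 = \left(2 - x^{2}\right) + 3 = 5 - x^{2}$)
$a{\left(2,-7 \right)} C{\left(U{\left(2 \right)} \right)} = \left(1 + 6 \left(-7\right)\right) \left(5 - 1^{2}\right) = \left(1 - 42\right) \left(5 - 1\right) = - 41 \left(5 - 1\right) = \left(-41\right) 4 = -164$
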